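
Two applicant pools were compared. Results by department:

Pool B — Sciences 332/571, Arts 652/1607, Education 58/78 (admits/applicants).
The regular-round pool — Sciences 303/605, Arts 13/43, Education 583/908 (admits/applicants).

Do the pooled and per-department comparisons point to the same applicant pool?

Sciences: Pool B 332/571 = 58.1%, the regular-round pool 303/605 = 50.1% → Pool B
Arts: Pool B 652/1607 = 40.6%, the regular-round pool 13/43 = 30.2% → Pool B
Education: Pool B 58/78 = 74.4%, the regular-round pool 583/908 = 64.2% → Pool B
Overall: Pool B 1042/2256 = 46.2%, the regular-round pool 899/1556 = 57.8% → the regular-round pool
Pool B wins each department group but the regular-round pool wins overall — the comparison reverses. Pool B's applicants skew toward Arts, which has a lower base rate.

No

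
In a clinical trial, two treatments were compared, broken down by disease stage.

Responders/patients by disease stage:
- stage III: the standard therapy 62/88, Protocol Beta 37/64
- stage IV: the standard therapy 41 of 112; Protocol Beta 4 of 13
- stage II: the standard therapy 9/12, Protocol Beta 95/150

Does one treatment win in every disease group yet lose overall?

Stage III: the standard therapy 62/88 = 70.5%, Protocol Beta 37/64 = 57.8% → the standard therapy
Stage IV: the standard therapy 41/112 = 36.6%, Protocol Beta 4/13 = 30.8% → the standard therapy
Stage II: the standard therapy 9/12 = 75.0%, Protocol Beta 95/150 = 63.3% → the standard therapy
Overall: the standard therapy 112/212 = 52.8%, Protocol Beta 136/227 = 59.9% → Protocol Beta
The standard therapy wins each disease group but Protocol Beta wins overall — the comparison reverses. The standard therapy's patients skew toward stage IV, which has a lower base rate.

Yes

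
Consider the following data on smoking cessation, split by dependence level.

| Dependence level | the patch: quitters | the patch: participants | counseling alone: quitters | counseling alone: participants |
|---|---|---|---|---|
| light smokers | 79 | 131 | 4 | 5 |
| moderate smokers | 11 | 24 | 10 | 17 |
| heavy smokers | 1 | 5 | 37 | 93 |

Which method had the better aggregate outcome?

Light smokers: the patch 79/131 = 60.3%, counseling alone 4/5 = 80.0% → counseling alone
Moderate smokers: the patch 11/24 = 45.8%, counseling alone 10/17 = 58.8% → counseling alone
Heavy smokers: the patch 1/5 = 20.0%, counseling alone 37/93 = 39.8% → counseling alone
Overall: the patch 91/160 = 56.9%, counseling alone 51/115 = 44.3% → the patch
(Counseling alone wins every dependence group but the patch wins overall — counseling alone's participants skew toward the low-rate heavy smokers group.)

the patch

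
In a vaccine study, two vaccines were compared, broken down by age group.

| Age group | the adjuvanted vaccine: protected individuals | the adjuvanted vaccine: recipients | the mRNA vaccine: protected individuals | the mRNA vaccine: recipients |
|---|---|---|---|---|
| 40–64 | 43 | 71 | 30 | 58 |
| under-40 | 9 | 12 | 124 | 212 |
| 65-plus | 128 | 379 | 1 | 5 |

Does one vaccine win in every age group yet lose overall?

40–64: the adjuvanted vaccine 43/71 = 60.6%, the mRNA vaccine 30/58 = 51.7% → the adjuvanted vaccine
Under-40: the adjuvanted vaccine 9/12 = 75.0%, the mRNA vaccine 124/212 = 58.5% → the adjuvanted vaccine
65-plus: the adjuvanted vaccine 128/379 = 33.8%, the mRNA vaccine 1/5 = 20.0% → the adjuvanted vaccine
Overall: the adjuvanted vaccine 180/462 = 39.0%, the mRNA vaccine 155/275 = 56.4% → the mRNA vaccine
The adjuvanted vaccine wins each age group but the mRNA vaccine wins overall — the comparison reverses. The adjuvanted vaccine's recipients skew toward 65-plus, which has a lower base rate.

Yes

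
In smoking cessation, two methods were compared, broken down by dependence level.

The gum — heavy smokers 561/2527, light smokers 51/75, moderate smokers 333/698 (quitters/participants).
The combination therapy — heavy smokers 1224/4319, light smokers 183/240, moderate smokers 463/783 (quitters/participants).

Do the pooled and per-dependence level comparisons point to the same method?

Yes

Heavy smokers: the gum 561/2527 = 22.2%, the combination therapy 1224/4319 = 28.3% → the combination therapy
Light smokers: the gum 51/75 = 68.0%, the combination therapy 183/240 = 76.2% → the combination therapy
Moderate smokers: the gum 333/698 = 47.7%, the combination therapy 463/783 = 59.1% → the combination therapy
Overall: the gum 945/3300 = 28.6%, the combination therapy 1870/5342 = 35.0% → the combination therapy
The combination therapy wins overall and in every dependence group — no reversal.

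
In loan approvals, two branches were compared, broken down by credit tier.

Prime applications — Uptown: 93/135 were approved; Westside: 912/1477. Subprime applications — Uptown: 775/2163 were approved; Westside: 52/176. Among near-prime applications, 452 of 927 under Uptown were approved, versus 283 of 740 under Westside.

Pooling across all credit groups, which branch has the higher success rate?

Prime: Uptown 93/135 = 68.9%, Westside 912/1477 = 61.7% → Uptown
Subprime: Uptown 775/2163 = 35.8%, Westside 52/176 = 29.5% → Uptown
Near-prime: Uptown 452/927 = 48.8%, Westside 283/740 = 38.2% → Uptown
Overall: Uptown 1320/3225 = 40.9%, Westside 1247/2393 = 52.1% → Westside
(Uptown wins every credit group but Westside wins overall — Uptown's applications skew toward the low-rate subprime group.)

Westside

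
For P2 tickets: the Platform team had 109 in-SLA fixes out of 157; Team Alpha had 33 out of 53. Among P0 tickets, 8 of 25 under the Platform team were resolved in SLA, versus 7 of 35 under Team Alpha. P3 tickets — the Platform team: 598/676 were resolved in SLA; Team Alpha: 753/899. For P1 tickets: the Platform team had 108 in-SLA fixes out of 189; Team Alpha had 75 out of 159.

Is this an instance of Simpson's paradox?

No

P2: the Platform team 109/157 = 69.4%, Team Alpha 33/53 = 62.3% → the Platform team
P0: the Platform team 8/25 = 32.0%, Team Alpha 7/35 = 20.0% → the Platform team
P3: the Platform team 598/676 = 88.5%, Team Alpha 753/899 = 83.8% → the Platform team
P1: the Platform team 108/189 = 57.1%, Team Alpha 75/159 = 47.2% → the Platform team
Overall: the Platform team 823/1047 = 78.6%, Team Alpha 868/1146 = 75.7% → the Platform team
The Platform team wins overall and in every ticket group — no reversal.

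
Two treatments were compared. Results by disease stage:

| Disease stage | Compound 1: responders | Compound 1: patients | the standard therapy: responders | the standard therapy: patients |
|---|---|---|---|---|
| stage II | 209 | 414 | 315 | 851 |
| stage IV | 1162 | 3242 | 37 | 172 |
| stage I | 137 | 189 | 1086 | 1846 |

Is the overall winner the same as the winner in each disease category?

Stage II: Compound 1 209/414 = 50.5%, the standard therapy 315/851 = 37.0% → Compound 1
Stage IV: Compound 1 1162/3242 = 35.8%, the standard therapy 37/172 = 21.5% → Compound 1
Stage I: Compound 1 137/189 = 72.5%, the standard therapy 1086/1846 = 58.8% → Compound 1
Overall: Compound 1 1508/3845 = 39.2%, the standard therapy 1438/2869 = 50.1% → the standard therapy
Compound 1 wins each disease group but the standard therapy wins overall — the comparison reverses. Compound 1's patients skew toward stage IV, which has a lower base rate.

No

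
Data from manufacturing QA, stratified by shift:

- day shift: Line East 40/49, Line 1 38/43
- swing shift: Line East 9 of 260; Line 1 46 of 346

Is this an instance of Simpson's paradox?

Day shift: Line East 40/49 = 81.6%, Line 1 38/43 = 88.4% → Line 1
Swing shift: Line East 9/260 = 3.5%, Line 1 46/346 = 13.3% → Line 1
Overall: Line East 49/309 = 15.9%, Line 1 84/389 = 21.6% → Line 1
Line 1 wins overall and in every shift group — no reversal.

No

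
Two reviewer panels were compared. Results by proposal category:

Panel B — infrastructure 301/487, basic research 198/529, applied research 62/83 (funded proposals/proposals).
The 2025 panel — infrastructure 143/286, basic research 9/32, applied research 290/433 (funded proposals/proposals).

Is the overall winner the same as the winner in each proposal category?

Infrastructure: Panel B 301/487 = 61.8%, the 2025 panel 143/286 = 50.0% → Panel B
Basic research: Panel B 198/529 = 37.4%, the 2025 panel 9/32 = 28.1% → Panel B
Applied research: Panel B 62/83 = 74.7%, the 2025 panel 290/433 = 67.0% → Panel B
Overall: Panel B 561/1099 = 51.0%, the 2025 panel 442/751 = 58.9% → the 2025 panel
Panel B wins each proposal group but the 2025 panel wins overall — the comparison reverses. Panel B's proposals skew toward basic research, which has a lower base rate.

No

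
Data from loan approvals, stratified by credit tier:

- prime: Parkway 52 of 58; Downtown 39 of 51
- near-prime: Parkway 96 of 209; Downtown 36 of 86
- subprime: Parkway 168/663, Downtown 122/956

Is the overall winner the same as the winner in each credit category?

Prime: Parkway 52/58 = 89.7%, Downtown 39/51 = 76.5% → Parkway
Near-prime: Parkway 96/209 = 45.9%, Downtown 36/86 = 41.9% → Parkway
Subprime: Parkway 168/663 = 25.3%, Downtown 122/956 = 12.8% → Parkway
Overall: Parkway 316/930 = 34.0%, Downtown 197/1093 = 18.0% → Parkway
Parkway wins overall and in every credit group — no reversal.

Yes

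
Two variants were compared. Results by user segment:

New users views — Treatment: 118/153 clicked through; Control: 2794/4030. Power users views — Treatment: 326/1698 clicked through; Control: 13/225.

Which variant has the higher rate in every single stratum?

Treatment

New users: Treatment 118/153 = 77.1%, Control 2794/4030 = 69.3% → Treatment
Power users: Treatment 326/1698 = 19.2%, Control 13/225 = 5.8% → Treatment
Treatment has the higher rate in both groups.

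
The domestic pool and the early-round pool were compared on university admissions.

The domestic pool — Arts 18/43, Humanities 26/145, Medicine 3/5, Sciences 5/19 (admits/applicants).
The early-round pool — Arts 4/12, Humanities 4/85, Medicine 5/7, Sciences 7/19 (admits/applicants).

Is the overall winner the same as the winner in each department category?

Arts: the domestic pool 18/43 = 41.9%, the early-round pool 4/12 = 33.3% → the domestic pool
Humanities: the domestic pool 26/145 = 17.9%, the early-round pool 4/85 = 4.7% → the domestic pool
Medicine: the domestic pool 3/5 = 60.0%, the early-round pool 5/7 = 71.4% → the early-round pool
Sciences: the domestic pool 5/19 = 26.3%, the early-round pool 7/19 = 36.8% → the early-round pool
Overall: the domestic pool 52/212 = 24.5%, the early-round pool 20/123 = 16.3% → the domestic pool
Neither sweeps: the domestic pool wins 2 of 4 groups, the early-round pool wins 2. The domestic pool wins overall but not every group — no Simpson reversal.

No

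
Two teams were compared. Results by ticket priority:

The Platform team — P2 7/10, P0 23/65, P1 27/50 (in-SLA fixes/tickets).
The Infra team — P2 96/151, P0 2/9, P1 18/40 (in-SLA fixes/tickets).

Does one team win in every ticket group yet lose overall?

Yes

P2: the Platform team 7/10 = 70.0%, the Infra team 96/151 = 63.6% → the Platform team
P0: the Platform team 23/65 = 35.4%, the Infra team 2/9 = 22.2% → the Platform team
P1: the Platform team 27/50 = 54.0%, the Infra team 18/40 = 45.0% → the Platform team
Overall: the Platform team 57/125 = 45.6%, the Infra team 116/200 = 58.0% → the Infra team
The Platform team wins each ticket group but the Infra team wins overall — the comparison reverses. The Platform team's tickets skew toward P0, which has a lower base rate.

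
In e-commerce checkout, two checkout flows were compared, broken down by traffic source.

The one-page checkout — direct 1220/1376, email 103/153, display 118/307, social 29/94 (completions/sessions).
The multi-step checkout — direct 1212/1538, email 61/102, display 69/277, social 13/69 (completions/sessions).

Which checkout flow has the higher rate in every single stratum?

the one-page checkout

Direct: the one-page checkout 1220/1376 = 88.7%, the multi-step checkout 1212/1538 = 78.8% → the one-page checkout
Email: the one-page checkout 103/153 = 67.3%, the multi-step checkout 61/102 = 59.8% → the one-page checkout
Display: the one-page checkout 118/307 = 38.4%, the multi-step checkout 69/277 = 24.9% → the one-page checkout
Social: the one-page checkout 29/94 = 30.9%, the multi-step checkout 13/69 = 18.8% → the one-page checkout
The one-page checkout has the higher rate in all 4 groups.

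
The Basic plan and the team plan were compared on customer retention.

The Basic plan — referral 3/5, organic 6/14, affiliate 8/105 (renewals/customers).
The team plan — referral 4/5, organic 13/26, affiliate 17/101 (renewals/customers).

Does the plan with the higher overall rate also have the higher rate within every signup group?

Yes

Referral: the Basic plan 3/5 = 60.0%, the team plan 4/5 = 80.0% → the team plan
Organic: the Basic plan 6/14 = 42.9%, the team plan 13/26 = 50.0% → the team plan
Affiliate: the Basic plan 8/105 = 7.6%, the team plan 17/101 = 16.8% → the team plan
Overall: the Basic plan 17/124 = 13.7%, the team plan 34/132 = 25.8% → the team plan
The team plan wins overall and in every signup group — no reversal.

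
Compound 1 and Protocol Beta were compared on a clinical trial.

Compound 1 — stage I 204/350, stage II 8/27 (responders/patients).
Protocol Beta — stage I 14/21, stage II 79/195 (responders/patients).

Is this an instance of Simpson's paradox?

Yes

Stage I: Compound 1 204/350 = 58.3%, Protocol Beta 14/21 = 66.7% → Protocol Beta
Stage II: Compound 1 8/27 = 29.6%, Protocol Beta 79/195 = 40.5% → Protocol Beta
Overall: Compound 1 212/377 = 56.2%, Protocol Beta 93/216 = 43.1% → Compound 1
Protocol Beta wins each disease group but Compound 1 wins overall — the comparison reverses. Protocol Beta's patients skew toward stage II, which has a lower base rate.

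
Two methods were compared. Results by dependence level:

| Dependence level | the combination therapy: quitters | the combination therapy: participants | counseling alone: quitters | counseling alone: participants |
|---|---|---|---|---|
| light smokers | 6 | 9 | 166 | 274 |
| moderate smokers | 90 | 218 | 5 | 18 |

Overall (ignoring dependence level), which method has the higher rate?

counseling alone

Light smokers: the combination therapy 6/9 = 66.7%, counseling alone 166/274 = 60.6% → the combination therapy
Moderate smokers: the combination therapy 90/218 = 41.3%, counseling alone 5/18 = 27.8% → the combination therapy
Overall: the combination therapy 96/227 = 42.3%, counseling alone 171/292 = 58.6% → counseling alone
(The combination therapy wins every dependence group but counseling alone wins overall — the combination therapy's participants skew toward the low-rate moderate smokers group.)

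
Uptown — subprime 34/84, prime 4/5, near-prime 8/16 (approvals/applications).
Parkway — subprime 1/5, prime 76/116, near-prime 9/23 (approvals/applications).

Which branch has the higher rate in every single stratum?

Uptown

Subprime: Uptown 34/84 = 40.5%, Parkway 1/5 = 20.0% → Uptown
Prime: Uptown 4/5 = 80.0%, Parkway 76/116 = 65.5% → Uptown
Near-prime: Uptown 8/16 = 50.0%, Parkway 9/23 = 39.1% → Uptown
Uptown has the higher rate in all 3 groups.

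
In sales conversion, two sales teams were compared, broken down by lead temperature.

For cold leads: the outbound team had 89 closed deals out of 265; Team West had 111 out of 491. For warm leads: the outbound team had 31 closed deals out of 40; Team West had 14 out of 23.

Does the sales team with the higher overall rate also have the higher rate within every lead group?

Yes

Cold: the outbound team 89/265 = 33.6%, Team West 111/491 = 22.6% → the outbound team
Warm: the outbound team 31/40 = 77.5%, Team West 14/23 = 60.9% → the outbound team
Overall: the outbound team 120/305 = 39.3%, Team West 125/514 = 24.3% → the outbound team
The outbound team wins overall and in every lead group — no reversal.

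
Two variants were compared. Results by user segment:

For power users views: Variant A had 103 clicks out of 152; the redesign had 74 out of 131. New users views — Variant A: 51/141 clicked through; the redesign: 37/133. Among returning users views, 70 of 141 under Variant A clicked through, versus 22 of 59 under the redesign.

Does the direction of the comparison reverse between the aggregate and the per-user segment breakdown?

Power users: Variant A 103/152 = 67.8%, the redesign 74/131 = 56.5% → Variant A
New users: Variant A 51/141 = 36.2%, the redesign 37/133 = 27.8% → Variant A
Returning users: Variant A 70/141 = 49.6%, the redesign 22/59 = 37.3% → Variant A
Overall: Variant A 224/434 = 51.6%, the redesign 133/323 = 41.2% → Variant A
Variant A wins overall and in every user group — no reversal.

No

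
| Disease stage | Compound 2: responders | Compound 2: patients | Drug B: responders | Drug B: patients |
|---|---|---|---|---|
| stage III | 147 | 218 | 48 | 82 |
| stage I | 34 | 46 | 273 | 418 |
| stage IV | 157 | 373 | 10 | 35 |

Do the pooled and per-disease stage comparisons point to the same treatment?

Stage III: Compound 2 147/218 = 67.4%, Drug B 48/82 = 58.5% → Compound 2
Stage I: Compound 2 34/46 = 73.9%, Drug B 273/418 = 65.3% → Compound 2
Stage IV: Compound 2 157/373 = 42.1%, Drug B 10/35 = 28.6% → Compound 2
Overall: Compound 2 338/637 = 53.1%, Drug B 331/535 = 61.9% → Drug B
Compound 2 wins each disease group but Drug B wins overall — the comparison reverses. Compound 2's patients skew toward stage IV, which has a lower base rate.

No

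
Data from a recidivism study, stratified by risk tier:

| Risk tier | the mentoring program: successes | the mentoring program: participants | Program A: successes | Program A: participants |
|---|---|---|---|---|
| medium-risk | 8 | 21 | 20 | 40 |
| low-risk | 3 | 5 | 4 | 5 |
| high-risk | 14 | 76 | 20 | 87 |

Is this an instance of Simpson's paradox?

No

Medium-risk: the mentoring program 8/21 = 38.1%, Program A 20/40 = 50.0% → Program A
Low-risk: the mentoring program 3/5 = 60.0%, Program A 4/5 = 80.0% → Program A
High-risk: the mentoring program 14/76 = 18.4%, Program A 20/87 = 23.0% → Program A
Overall: the mentoring program 25/102 = 24.5%, Program A 44/132 = 33.3% → Program A
Program A wins overall and in every risk group — no reversal.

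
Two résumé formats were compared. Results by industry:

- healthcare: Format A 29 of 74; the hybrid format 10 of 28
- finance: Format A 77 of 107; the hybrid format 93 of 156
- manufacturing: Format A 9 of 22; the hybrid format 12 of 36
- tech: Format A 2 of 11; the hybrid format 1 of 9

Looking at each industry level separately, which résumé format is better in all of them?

Format A

Healthcare: Format A 29/74 = 39.2%, the hybrid format 10/28 = 35.7% → Format A
Finance: Format A 77/107 = 72.0%, the hybrid format 93/156 = 59.6% → Format A
Manufacturing: Format A 9/22 = 40.9%, the hybrid format 12/36 = 33.3% → Format A
Tech: Format A 2/11 = 18.2%, the hybrid format 1/9 = 11.1% → Format A
Format A has the higher rate in all 4 groups.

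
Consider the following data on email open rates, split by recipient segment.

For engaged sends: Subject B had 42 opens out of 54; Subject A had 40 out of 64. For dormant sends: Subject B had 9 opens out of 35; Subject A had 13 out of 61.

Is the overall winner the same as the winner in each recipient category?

Engaged: Subject B 42/54 = 77.8%, Subject A 40/64 = 62.5% → Subject B
Dormant: Subject B 9/35 = 25.7%, Subject A 13/61 = 21.3% → Subject B
Overall: Subject B 51/89 = 57.3%, Subject A 53/125 = 42.4% → Subject B
Subject B wins overall and in every recipient group — no reversal.

Yes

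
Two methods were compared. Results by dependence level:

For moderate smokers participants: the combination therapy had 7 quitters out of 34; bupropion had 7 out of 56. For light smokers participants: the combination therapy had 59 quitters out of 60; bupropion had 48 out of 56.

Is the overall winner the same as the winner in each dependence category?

Yes

Moderate smokers: the combination therapy 7/34 = 20.6%, bupropion 7/56 = 12.5% → the combination therapy
Light smokers: the combination therapy 59/60 = 98.3%, bupropion 48/56 = 85.7% → the combination therapy
Overall: the combination therapy 66/94 = 70.2%, bupropion 55/112 = 49.1% → the combination therapy
The combination therapy wins overall and in every dependence group — no reversal.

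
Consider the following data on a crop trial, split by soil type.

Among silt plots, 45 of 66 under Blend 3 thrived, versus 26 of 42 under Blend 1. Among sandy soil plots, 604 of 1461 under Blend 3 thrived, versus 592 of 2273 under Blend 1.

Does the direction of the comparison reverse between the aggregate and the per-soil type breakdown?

No

Silt: Blend 3 45/66 = 68.2%, Blend 1 26/42 = 61.9% → Blend 3
Sandy soil: Blend 3 604/1461 = 41.3%, Blend 1 592/2273 = 26.0% → Blend 3
Overall: Blend 3 649/1527 = 42.5%, Blend 1 618/2315 = 26.7% → Blend 3
Blend 3 wins overall and in every soil group — no reversal.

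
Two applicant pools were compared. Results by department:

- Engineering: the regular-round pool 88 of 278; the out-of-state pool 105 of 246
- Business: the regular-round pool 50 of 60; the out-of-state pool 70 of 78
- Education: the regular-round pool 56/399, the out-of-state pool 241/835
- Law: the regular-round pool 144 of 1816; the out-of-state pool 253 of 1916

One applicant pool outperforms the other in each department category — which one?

the out-of-state pool

Engineering: the regular-round pool 88/278 = 31.7%, the out-of-state pool 105/246 = 42.7% → the out-of-state pool
Business: the regular-round pool 50/60 = 83.3%, the out-of-state pool 70/78 = 89.7% → the out-of-state pool
Education: the regular-round pool 56/399 = 14.0%, the out-of-state pool 241/835 = 28.9% → the out-of-state pool
Law: the regular-round pool 144/1816 = 7.9%, the out-of-state pool 253/1916 = 13.2% → the out-of-state pool
The out-of-state pool has the higher rate in all 4 groups.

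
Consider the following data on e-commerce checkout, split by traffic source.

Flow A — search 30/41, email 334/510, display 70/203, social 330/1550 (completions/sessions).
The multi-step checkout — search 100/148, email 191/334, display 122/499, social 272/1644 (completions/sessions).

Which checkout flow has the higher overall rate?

Search: Flow A 30/41 = 73.2%, the multi-step checkout 100/148 = 67.6% → Flow A
Email: Flow A 334/510 = 65.5%, the multi-step checkout 191/334 = 57.2% → Flow A
Display: Flow A 70/203 = 34.5%, the multi-step checkout 122/499 = 24.4% → Flow A
Social: Flow A 330/1550 = 21.3%, the multi-step checkout 272/1644 = 16.5% → Flow A
Overall: Flow A 764/2304 = 33.2%, the multi-step checkout 685/2625 = 26.1% → Flow A

Flow A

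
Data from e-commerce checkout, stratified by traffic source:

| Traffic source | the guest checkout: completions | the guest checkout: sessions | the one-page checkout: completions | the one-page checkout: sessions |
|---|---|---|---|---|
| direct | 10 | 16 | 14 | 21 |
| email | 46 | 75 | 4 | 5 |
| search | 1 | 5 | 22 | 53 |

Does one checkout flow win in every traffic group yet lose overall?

Direct: the guest checkout 10/16 = 62.5%, the one-page checkout 14/21 = 66.7% → the one-page checkout
Email: the guest checkout 46/75 = 61.3%, the one-page checkout 4/5 = 80.0% → the one-page checkout
Search: the guest checkout 1/5 = 20.0%, the one-page checkout 22/53 = 41.5% → the one-page checkout
Overall: the guest checkout 57/96 = 59.4%, the one-page checkout 40/79 = 50.6% → the guest checkout
The one-page checkout wins each traffic group but the guest checkout wins overall — the comparison reverses. The one-page checkout's sessions skew toward search, which has a lower base rate.

Yes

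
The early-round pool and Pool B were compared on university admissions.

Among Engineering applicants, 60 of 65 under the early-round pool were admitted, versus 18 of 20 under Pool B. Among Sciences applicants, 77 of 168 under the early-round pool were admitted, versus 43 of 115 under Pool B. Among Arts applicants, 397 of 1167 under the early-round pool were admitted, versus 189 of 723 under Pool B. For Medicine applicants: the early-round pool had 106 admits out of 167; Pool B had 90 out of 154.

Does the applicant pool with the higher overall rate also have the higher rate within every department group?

Engineering: the early-round pool 60/65 = 92.3%, Pool B 18/20 = 90.0% → the early-round pool
Sciences: the early-round pool 77/168 = 45.8%, Pool B 43/115 = 37.4% → the early-round pool
Arts: the early-round pool 397/1167 = 34.0%, Pool B 189/723 = 26.1% → the early-round pool
Medicine: the early-round pool 106/167 = 63.5%, Pool B 90/154 = 58.4% → the early-round pool
Overall: the early-round pool 640/1567 = 40.8%, Pool B 340/1012 = 33.6% → the early-round pool
The early-round pool wins overall and in every department group — no reversal.

Yes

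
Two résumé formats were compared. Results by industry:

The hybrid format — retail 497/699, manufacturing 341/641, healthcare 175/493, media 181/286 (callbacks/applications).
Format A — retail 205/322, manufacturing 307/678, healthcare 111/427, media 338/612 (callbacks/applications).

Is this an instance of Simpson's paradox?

No

Retail: the hybrid format 497/699 = 71.1%, Format A 205/322 = 63.7% → the hybrid format
Manufacturing: the hybrid format 341/641 = 53.2%, Format A 307/678 = 45.3% → the hybrid format
Healthcare: the hybrid format 175/493 = 35.5%, Format A 111/427 = 26.0% → the hybrid format
Media: the hybrid format 181/286 = 63.3%, Format A 338/612 = 55.2% → the hybrid format
Overall: the hybrid format 1194/2119 = 56.3%, Format A 961/2039 = 47.1% → the hybrid format
The hybrid format wins overall and in every industry group — no reversal.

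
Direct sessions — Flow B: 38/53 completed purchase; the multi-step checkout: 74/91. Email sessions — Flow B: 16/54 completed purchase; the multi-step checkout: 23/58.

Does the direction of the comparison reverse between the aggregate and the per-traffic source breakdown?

No

Direct: Flow B 38/53 = 71.7%, the multi-step checkout 74/91 = 81.3% → the multi-step checkout
Email: Flow B 16/54 = 29.6%, the multi-step checkout 23/58 = 39.7% → the multi-step checkout
Overall: Flow B 54/107 = 50.5%, the multi-step checkout 97/149 = 65.1% → the multi-step checkout
The multi-step checkout wins overall and in every traffic group — no reversal.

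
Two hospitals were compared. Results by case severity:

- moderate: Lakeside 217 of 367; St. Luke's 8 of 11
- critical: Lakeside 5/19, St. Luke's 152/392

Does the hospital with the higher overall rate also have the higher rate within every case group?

Moderate: Lakeside 217/367 = 59.1%, St. Luke's 8/11 = 72.7% → St. Luke's
Critical: Lakeside 5/19 = 26.3%, St. Luke's 152/392 = 38.8% → St. Luke's
Overall: Lakeside 222/386 = 57.5%, St. Luke's 160/403 = 39.7% → Lakeside
St. Luke's wins each case group but Lakeside wins overall — the comparison reverses. St. Luke's's patients skew toward critical, which has a lower base rate.

No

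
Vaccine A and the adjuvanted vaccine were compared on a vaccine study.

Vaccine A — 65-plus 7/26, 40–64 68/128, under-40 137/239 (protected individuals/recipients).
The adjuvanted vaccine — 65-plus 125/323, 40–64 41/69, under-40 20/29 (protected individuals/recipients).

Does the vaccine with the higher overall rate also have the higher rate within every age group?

No

65-plus: Vaccine A 7/26 = 26.9%, the adjuvanted vaccine 125/323 = 38.7% → the adjuvanted vaccine
40–64: Vaccine A 68/128 = 53.1%, the adjuvanted vaccine 41/69 = 59.4% → the adjuvanted vaccine
Under-40: Vaccine A 137/239 = 57.3%, the adjuvanted vaccine 20/29 = 69.0% → the adjuvanted vaccine
Overall: Vaccine A 212/393 = 53.9%, the adjuvanted vaccine 186/421 = 44.2% → Vaccine A
The adjuvanted vaccine wins each age group but Vaccine A wins overall — the comparison reverses. The adjuvanted vaccine's recipients skew toward 65-plus, which has a lower base rate.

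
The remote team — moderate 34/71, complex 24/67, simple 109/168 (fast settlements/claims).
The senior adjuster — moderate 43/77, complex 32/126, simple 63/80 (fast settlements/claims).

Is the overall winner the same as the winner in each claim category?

No

Moderate: the remote team 34/71 = 47.9%, the senior adjuster 43/77 = 55.8% → the senior adjuster
Complex: the remote team 24/67 = 35.8%, the senior adjuster 32/126 = 25.4% → the remote team
Simple: the remote team 109/168 = 64.9%, the senior adjuster 63/80 = 78.8% → the senior adjuster
Overall: the remote team 167/306 = 54.6%, the senior adjuster 138/283 = 48.8% → the remote team
Neither sweeps: the remote team wins 1 of 3 groups, the senior adjuster wins 2. The remote team wins overall but not every group — no Simpson reversal.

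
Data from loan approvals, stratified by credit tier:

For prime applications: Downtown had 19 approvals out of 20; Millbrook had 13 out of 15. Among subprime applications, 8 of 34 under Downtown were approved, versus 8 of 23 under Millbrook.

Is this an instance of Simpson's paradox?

Prime: Downtown 19/20 = 95.0%, Millbrook 13/15 = 86.7% → Downtown
Subprime: Downtown 8/34 = 23.5%, Millbrook 8/23 = 34.8% → Millbrook
Overall: Downtown 27/54 = 50.0%, Millbrook 21/38 = 55.3% → Millbrook
Neither sweeps: Downtown wins 1 of 2 groups, Millbrook wins 1. Millbrook wins overall but not every group — no Simpson reversal.

No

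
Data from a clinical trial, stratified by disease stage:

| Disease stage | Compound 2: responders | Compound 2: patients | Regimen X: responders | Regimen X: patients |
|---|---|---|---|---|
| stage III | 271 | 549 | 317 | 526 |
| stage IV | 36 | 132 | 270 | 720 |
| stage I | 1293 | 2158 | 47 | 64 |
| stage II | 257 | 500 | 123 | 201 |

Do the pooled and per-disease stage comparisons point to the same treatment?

Stage III: Compound 2 271/549 = 49.4%, Regimen X 317/526 = 60.3% → Regimen X
Stage IV: Compound 2 36/132 = 27.3%, Regimen X 270/720 = 37.5% → Regimen X
Stage I: Compound 2 1293/2158 = 59.9%, Regimen X 47/64 = 73.4% → Regimen X
Stage II: Compound 2 257/500 = 51.4%, Regimen X 123/201 = 61.2% → Regimen X
Overall: Compound 2 1857/3339 = 55.6%, Regimen X 757/1511 = 50.1% → Compound 2
Regimen X wins each disease group but Compound 2 wins overall — the comparison reverses. Regimen X's patients skew toward stage IV, which has a lower base rate.

No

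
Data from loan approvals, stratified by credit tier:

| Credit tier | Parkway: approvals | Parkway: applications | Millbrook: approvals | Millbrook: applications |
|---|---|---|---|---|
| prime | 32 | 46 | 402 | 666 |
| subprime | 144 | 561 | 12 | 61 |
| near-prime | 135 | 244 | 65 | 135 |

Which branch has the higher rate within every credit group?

Parkway

Prime: Parkway 32/46 = 69.6%, Millbrook 402/666 = 60.4% → Parkway
Subprime: Parkway 144/561 = 25.7%, Millbrook 12/61 = 19.7% → Parkway
Near-prime: Parkway 135/244 = 55.3%, Millbrook 65/135 = 48.1% → Parkway
Parkway has the higher rate in all 3 groups.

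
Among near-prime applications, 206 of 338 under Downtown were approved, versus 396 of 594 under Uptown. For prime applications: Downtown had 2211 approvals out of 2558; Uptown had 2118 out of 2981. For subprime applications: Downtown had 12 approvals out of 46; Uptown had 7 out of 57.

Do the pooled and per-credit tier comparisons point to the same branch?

No

Near-prime: Downtown 206/338 = 60.9%, Uptown 396/594 = 66.7% → Uptown
Prime: Downtown 2211/2558 = 86.4%, Uptown 2118/2981 = 71.0% → Downtown
Subprime: Downtown 12/46 = 26.1%, Uptown 7/57 = 12.3% → Downtown
Overall: Downtown 2429/2942 = 82.6%, Uptown 2521/3632 = 69.4% → Downtown
Neither sweeps: Downtown wins 2 of 3 groups, Uptown wins 1. Downtown wins overall but not every group — no Simpson reversal.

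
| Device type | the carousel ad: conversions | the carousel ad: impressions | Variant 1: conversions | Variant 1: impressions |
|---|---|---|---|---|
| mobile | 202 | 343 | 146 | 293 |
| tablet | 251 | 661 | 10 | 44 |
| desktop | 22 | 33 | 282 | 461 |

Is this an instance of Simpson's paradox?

Mobile: the carousel ad 202/343 = 58.9%, Variant 1 146/293 = 49.8% → the carousel ad
Tablet: the carousel ad 251/661 = 38.0%, Variant 1 10/44 = 22.7% → the carousel ad
Desktop: the carousel ad 22/33 = 66.7%, Variant 1 282/461 = 61.2% → the carousel ad
Overall: the carousel ad 475/1037 = 45.8%, Variant 1 438/798 = 54.9% → Variant 1
The carousel ad wins each device group but Variant 1 wins overall — the comparison reverses. The carousel ad's impressions skew toward tablet, which has a lower base rate.

Yes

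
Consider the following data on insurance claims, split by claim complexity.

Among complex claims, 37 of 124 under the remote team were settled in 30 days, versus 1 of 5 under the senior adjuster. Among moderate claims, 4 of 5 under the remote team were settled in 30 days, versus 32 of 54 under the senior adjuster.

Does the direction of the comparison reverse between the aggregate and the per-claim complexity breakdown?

Complex: the remote team 37/124 = 29.8%, the senior adjuster 1/5 = 20.0% → the remote team
Moderate: the remote team 4/5 = 80.0%, the senior adjuster 32/54 = 59.3% → the remote team
Overall: the remote team 41/129 = 31.8%, the senior adjuster 33/59 = 55.9% → the senior adjuster
The remote team wins each claim group but the senior adjuster wins overall — the comparison reverses. The remote team's claims skew toward complex, which has a lower base rate.

Yes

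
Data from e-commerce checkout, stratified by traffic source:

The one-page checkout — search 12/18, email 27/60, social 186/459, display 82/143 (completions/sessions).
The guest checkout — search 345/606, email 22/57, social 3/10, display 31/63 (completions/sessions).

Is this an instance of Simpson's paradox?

Yes

Search: the one-page checkout 12/18 = 66.7%, the guest checkout 345/606 = 56.9% → the one-page checkout
Email: the one-page checkout 27/60 = 45.0%, the guest checkout 22/57 = 38.6% → the one-page checkout
Social: the one-page checkout 186/459 = 40.5%, the guest checkout 3/10 = 30.0% → the one-page checkout
Display: the one-page checkout 82/143 = 57.3%, the guest checkout 31/63 = 49.2% → the one-page checkout
Overall: the one-page checkout 307/680 = 45.1%, the guest checkout 401/736 = 54.5% → the guest checkout
The one-page checkout wins each traffic group but the guest checkout wins overall — the comparison reverses. The one-page checkout's sessions skew toward social, which has a lower base rate.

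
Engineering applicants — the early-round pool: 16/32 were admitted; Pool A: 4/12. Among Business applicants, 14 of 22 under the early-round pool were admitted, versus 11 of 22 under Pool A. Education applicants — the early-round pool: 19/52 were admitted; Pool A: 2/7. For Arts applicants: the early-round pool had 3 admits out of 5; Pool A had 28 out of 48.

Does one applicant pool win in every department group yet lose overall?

Engineering: the early-round pool 16/32 = 50.0%, Pool A 4/12 = 33.3% → the early-round pool
Business: the early-round pool 14/22 = 63.6%, Pool A 11/22 = 50.0% → the early-round pool
Education: the early-round pool 19/52 = 36.5%, Pool A 2/7 = 28.6% → the early-round pool
Arts: the early-round pool 3/5 = 60.0%, Pool A 28/48 = 58.3% → the early-round pool
Overall: the early-round pool 52/111 = 46.8%, Pool A 45/89 = 50.6% → Pool A
The early-round pool wins each department group but Pool A wins overall — the comparison reverses. The early-round pool's applicants skew toward Education, which has a lower base rate.

Yes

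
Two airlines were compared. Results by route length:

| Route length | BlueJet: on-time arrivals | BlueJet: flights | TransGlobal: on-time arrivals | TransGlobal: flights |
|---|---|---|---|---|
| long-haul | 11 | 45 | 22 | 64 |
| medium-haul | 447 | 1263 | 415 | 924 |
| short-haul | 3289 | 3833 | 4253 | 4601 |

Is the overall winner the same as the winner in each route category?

Yes

Long-haul: BlueJet 11/45 = 24.4%, TransGlobal 22/64 = 34.4% → TransGlobal
Medium-haul: BlueJet 447/1263 = 35.4%, TransGlobal 415/924 = 44.9% → TransGlobal
Short-haul: BlueJet 3289/3833 = 85.8%, TransGlobal 4253/4601 = 92.4% → TransGlobal
Overall: BlueJet 3747/5141 = 72.9%, TransGlobal 4690/5589 = 83.9% → TransGlobal
TransGlobal wins overall and in every route group — no reversal.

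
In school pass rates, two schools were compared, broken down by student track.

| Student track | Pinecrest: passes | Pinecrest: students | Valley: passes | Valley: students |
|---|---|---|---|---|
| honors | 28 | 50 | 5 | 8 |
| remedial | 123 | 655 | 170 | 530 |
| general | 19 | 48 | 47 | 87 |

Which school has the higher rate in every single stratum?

Valley

Honors: Pinecrest 28/50 = 56.0%, Valley 5/8 = 62.5% → Valley
Remedial: Pinecrest 123/655 = 18.8%, Valley 170/530 = 32.1% → Valley
General: Pinecrest 19/48 = 39.6%, Valley 47/87 = 54.0% → Valley
Valley has the higher rate in all 3 groups.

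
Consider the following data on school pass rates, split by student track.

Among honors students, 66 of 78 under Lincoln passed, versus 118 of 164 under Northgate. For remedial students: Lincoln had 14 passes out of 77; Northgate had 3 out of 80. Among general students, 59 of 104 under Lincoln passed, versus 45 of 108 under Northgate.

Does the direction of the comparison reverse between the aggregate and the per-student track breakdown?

Honors: Lincoln 66/78 = 84.6%, Northgate 118/164 = 72.0% → Lincoln
Remedial: Lincoln 14/77 = 18.2%, Northgate 3/80 = 3.8% → Lincoln
General: Lincoln 59/104 = 56.7%, Northgate 45/108 = 41.7% → Lincoln
Overall: Lincoln 139/259 = 53.7%, Northgate 166/352 = 47.2% → Lincoln
Lincoln wins overall and in every student group — no reversal.

No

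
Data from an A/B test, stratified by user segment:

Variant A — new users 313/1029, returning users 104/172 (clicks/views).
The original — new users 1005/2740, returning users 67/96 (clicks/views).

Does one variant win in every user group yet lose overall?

New users: Variant A 313/1029 = 30.4%, the original 1005/2740 = 36.7% → the original
Returning users: Variant A 104/172 = 60.5%, the original 67/96 = 69.8% → the original
Overall: Variant A 417/1201 = 34.7%, the original 1072/2836 = 37.8% → the original
The original wins overall and in every user group — no reversal.

No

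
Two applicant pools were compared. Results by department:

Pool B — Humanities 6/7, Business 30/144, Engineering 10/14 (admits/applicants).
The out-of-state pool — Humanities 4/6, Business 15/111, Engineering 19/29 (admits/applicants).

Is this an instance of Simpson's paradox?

Humanities: Pool B 6/7 = 85.7%, the out-of-state pool 4/6 = 66.7% → Pool B
Business: Pool B 30/144 = 20.8%, the out-of-state pool 15/111 = 13.5% → Pool B
Engineering: Pool B 10/14 = 71.4%, the out-of-state pool 19/29 = 65.5% → Pool B
Overall: Pool B 46/165 = 27.9%, the out-of-state pool 38/146 = 26.0% → Pool B
Pool B wins overall and in every department group — no reversal.

No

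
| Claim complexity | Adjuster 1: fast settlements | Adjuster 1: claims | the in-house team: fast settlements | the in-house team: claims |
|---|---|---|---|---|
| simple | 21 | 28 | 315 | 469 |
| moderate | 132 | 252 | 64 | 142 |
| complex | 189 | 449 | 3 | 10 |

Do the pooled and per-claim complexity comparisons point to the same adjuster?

Simple: Adjuster 1 21/28 = 75.0%, the in-house team 315/469 = 67.2% → Adjuster 1
Moderate: Adjuster 1 132/252 = 52.4%, the in-house team 64/142 = 45.1% → Adjuster 1
Complex: Adjuster 1 189/449 = 42.1%, the in-house team 3/10 = 30.0% → Adjuster 1
Overall: Adjuster 1 342/729 = 46.9%, the in-house team 382/621 = 61.5% → the in-house team
Adjuster 1 wins each claim group but the in-house team wins overall — the comparison reverses. Adjuster 1's claims skew toward complex, which has a lower base rate.

No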